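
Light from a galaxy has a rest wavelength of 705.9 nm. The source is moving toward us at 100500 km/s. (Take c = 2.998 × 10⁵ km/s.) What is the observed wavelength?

β = v/c = 100500/299800 = 0.3352.
Relativistic Doppler for wavelength: λ' = λ₀ · √((1 − β)/(1 + β)).
λ' = 705.9 × √(0.6648/1.3352) = 705.9 × 0.70560 ≈ 498.1 nm.

498.1 nm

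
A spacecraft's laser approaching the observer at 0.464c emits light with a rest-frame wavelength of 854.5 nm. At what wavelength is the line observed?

Relativistic Doppler for wavelength: λ' = λ₀ · √((1 − β)/(1 + β)).
λ' = 854.5 × √(0.5360/1.4640) = 854.5 × 0.60508 ≈ 517.0 nm.

517.0 nm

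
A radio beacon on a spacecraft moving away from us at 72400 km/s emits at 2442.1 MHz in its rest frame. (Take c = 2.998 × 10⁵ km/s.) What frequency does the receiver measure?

1908.8 MHz

β = v/c = 72400/299800 = 0.2415.
Relativistic Doppler for frequency: f' = f₀ · √((1 − β)/(1 + β)).
f' = 2442.1 × √(0.7585/1.2415) = 2442.1 × 0.78164 ≈ 1908.8 MHz.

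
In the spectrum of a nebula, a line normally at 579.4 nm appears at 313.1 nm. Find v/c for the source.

λ'/λ₀ = 0.5404 < 1 (blueshift), so the source is approaching.
λ'/λ₀ = √((1 − β)/(1 + β)) for an approaching source ⇒ β = (1 − r²)/(1 + r²) with r = λ'/λ₀.
β = (1 − 0.2920)/(1 + 0.2920) ≈ 0.548.

0.548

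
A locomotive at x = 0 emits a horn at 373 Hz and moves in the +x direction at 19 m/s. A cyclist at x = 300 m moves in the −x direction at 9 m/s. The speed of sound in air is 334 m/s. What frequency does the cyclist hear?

406 Hz

The observer lies on the +x side, so the source is heading toward the observer and the observer is heading toward the source.
With source approaching and observer approaching, f' = f · (v + v_o)/(v − v_s).
f' = 373 × (334 + 9)/(334 − 19) = 373 × 343/315 ≈ 406 Hz.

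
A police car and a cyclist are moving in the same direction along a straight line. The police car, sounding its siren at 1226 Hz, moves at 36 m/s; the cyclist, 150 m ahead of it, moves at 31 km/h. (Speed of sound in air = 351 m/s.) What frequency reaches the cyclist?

1333 Hz

31 km/h = 8.611 m/s.
The cyclist is ahead, so the police car is moving toward it while the cyclist is moving away from the police car.
General Doppler shift: f' = f · (v − v_o)/(v − v_s).
f' = 1226 × (351 − 8.611)/(351 − 36) = 1226 × 342.39/315 ≈ 1333 Hz.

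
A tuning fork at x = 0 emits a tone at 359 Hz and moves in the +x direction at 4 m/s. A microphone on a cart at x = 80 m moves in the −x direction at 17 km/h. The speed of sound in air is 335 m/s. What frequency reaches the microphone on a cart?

368 Hz

17 km/h = 4.722 m/s.
The observer lies on the +x side, so the source is heading toward the observer and the observer is heading toward the source.
Both move, so f' = f · (v + v_o)/(v − v_s).
f' = 359 × (335 + 4.722)/(335 − 4) = 359 × 339.72/331 ≈ 368 Hz.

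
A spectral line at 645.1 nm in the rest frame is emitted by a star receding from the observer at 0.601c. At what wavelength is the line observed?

1292.2 nm

Relativistic Doppler for wavelength: λ' = λ₀ · √((1 + β)/(1 − β)).
λ' = 645.1 × √(1.6010/0.3990) = 645.1 × 2.00313 ≈ 1292.2 nm.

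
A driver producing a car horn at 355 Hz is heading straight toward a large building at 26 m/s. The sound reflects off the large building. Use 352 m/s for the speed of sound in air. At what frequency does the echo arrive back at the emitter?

The large building receives the sound from a moving source: f₁ = f₀ · v/(v − v_e) = 355 × 352/326 ≈ 383 Hz.
On the return leg the driver is a moving observer: f₂ = f₁ · (v + v_e)/v = 383 × 378/352 ≈ 412 Hz.
Equivalently f₂ = f₀ · (v + v_e)/(v − v_e).

412 Hz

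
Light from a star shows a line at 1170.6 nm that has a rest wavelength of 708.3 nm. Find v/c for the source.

λ'/λ₀ = 1.6527 > 1 (redshift), so the source is receding.
λ'/λ₀ = √((1 + β)/(1 − β)) for a receding source ⇒ β = (r² − 1)/(r² + 1) with r = λ'/λ₀.
β = (2.7314 − 1)/(2.7314 + 1) ≈ 0.464.

0.464c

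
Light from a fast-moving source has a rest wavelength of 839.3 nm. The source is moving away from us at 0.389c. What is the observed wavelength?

Relativistic Doppler for wavelength: λ' = λ₀ · √((1 + β)/(1 − β)).
λ' = 839.3 × √(1.3890/0.6110) = 839.3 × 1.50775 ≈ 1265.5 nm.

1265.5 nm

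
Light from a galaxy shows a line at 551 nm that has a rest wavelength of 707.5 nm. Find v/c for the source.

λ'/λ₀ = 0.7788 < 1 (blueshift), so the source is approaching.
λ'/λ₀ = √((1 − β)/(1 + β)) for an approaching source ⇒ β = (1 − r²)/(1 + r²) with r = λ'/λ₀.
β = (1 − 0.6065)/(1 + 0.6065) ≈ 0.245.

0.245c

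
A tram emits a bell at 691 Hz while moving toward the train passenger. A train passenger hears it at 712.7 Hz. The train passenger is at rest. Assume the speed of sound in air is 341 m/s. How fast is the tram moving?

f' = f · v/(v − v_s) ⇒ v_s = v · |1 − f/f'|.
v_s = 341 × |1 − 691/712.7| = 341 × 0.03045 ≈ 10.4 m/s.

10.4 m/s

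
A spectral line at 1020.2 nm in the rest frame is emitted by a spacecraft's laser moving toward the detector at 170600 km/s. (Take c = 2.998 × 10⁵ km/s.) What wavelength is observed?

β = v/c = 170600/299800 = 0.5690.
Relativistic Doppler for wavelength: λ' = λ₀ · √((1 − β)/(1 + β)).
λ' = 1020.2 × √(0.4310/1.5690) = 1020.2 × 0.52408 ≈ 534.7 nm.

534.7 nm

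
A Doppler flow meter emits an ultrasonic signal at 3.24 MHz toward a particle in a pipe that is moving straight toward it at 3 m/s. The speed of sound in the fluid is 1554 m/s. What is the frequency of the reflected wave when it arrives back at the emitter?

3.253 MHz

The particle in a pipe first receives the wave as a moving observer: f₁ = f₀ · (v + u)/v = 3.24 × (1554 + 3)/1554 ≈ 3.246 MHz.
The reflection then acts as a moving source: f₂ = f₁ · v/(v − u) ≈ 3.253 MHz.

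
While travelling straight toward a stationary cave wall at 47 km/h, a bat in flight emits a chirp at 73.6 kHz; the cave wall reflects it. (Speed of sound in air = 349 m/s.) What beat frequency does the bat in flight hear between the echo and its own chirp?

5721 Hz

47 km/h = 13.06 m/s.
The cave wall receives the sound from a moving source: f₁ = f₀ · v/(v − v_e) = 73.6 × 349/335.94 ≈ 76.46 kHz.
On the return leg the bat in flight is a moving observer: f₂ = f₁ · (v + v_e)/v = 76.46 × 362.06/349 ≈ 79.32 kHz.
Equivalently f₂ = f₀ · (v + v_e)/(v − v_e).
Beat against the emitted tone (with f₀ = 73600 Hz): |f₂ − f₀| = 2v_e·f₀/(v − v_e) = 2 × 13.06 × 73600/335.94 ≈ 5721 Hz.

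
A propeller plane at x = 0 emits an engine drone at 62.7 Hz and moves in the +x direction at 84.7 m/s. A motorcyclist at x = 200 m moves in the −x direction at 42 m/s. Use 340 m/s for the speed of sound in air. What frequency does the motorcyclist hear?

94 Hz

The observer lies on the +x side, so the source is heading toward the observer and the observer is heading toward the source.
With source approaching and observer approaching, f' = f · (v + v_o)/(v − v_s).
f' = 62.7 × (340 + 42)/(340 − 84.7) = 62.7 × 382/255.3 ≈ 94 Hz.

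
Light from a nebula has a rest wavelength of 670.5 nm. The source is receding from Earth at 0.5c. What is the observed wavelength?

1161.3 nm

Relativistic Doppler for wavelength: λ' = λ₀ · √((1 + β)/(1 − β)).
λ' = 670.5 × √(1.5000/0.5000) = 670.5 × 1.73205 ≈ 1161.3 nm.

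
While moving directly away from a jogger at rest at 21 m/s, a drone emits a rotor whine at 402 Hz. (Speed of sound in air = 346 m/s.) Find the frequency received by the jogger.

With the source moving away from a stationary observer, f' = f · v/(v + v_s).
f' = 402 × 346/(346 + 21) = 402 × 346/367 ≈ 379 Hz.

379 Hz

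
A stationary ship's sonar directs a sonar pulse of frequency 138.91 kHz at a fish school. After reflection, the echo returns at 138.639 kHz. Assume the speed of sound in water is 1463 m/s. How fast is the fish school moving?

1.43 m/s

Double Doppler shift off a moving reflector: f₂ = f₀ · (v + u)/(v − u) (u > 0 toward emitter).
Rearranging, u = v · (f₂ − f₀)/(f₂ + f₀) = 1463 × -0.271/277.549 ≈ -1.43 m/s.
So the fish school is moving at 1.43 m/s away from the emitter.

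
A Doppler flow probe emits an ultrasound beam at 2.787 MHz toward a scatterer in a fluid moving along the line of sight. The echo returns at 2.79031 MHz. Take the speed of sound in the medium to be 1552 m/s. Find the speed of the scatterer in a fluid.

Double Doppler shift off a moving reflector: f₂ = f₀ · (v + u)/(v − u) (u > 0 toward emitter).
Rearranging, u = v · (f₂ − f₀)/(f₂ + f₀) = 1552 × 0.00331/5.57731 ≈ 0.92 m/s.
So the scatterer in a fluid is moving at 0.92 m/s toward the emitter.

0.92 m/s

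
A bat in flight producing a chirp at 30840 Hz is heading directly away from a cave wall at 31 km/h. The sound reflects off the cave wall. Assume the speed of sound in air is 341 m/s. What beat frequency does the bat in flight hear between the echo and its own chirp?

1519 Hz

31 km/h = 8.611 m/s.
The cave wall receives the sound from a moving source: f₁ = f₀ · v/(v + v_e) = 30840 × 341/349.61 ≈ 30080 Hz.
On the return leg the bat in flight is a moving observer: f₂ = f₁ · (v − v_e)/v = 30080 × 332.39/341 ≈ 29321 Hz.
Equivalently f₂ = f₀ · (v − v_e)/(v + v_e).
Beat against the emitted tone: |f₂ − f₀| = 2v_e·f₀/(v + v_e) = 2 × 8.611 × 30840/349.61 ≈ 1519 Hz.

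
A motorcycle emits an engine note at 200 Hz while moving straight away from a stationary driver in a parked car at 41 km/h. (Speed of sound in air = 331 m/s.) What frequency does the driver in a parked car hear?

41 km/h = 11.39 m/s.
With the source moving away from a stationary observer, f' = f · v/(v + v_s).
f' = 200 × 331/(331 + 11.39) = 200 × 331/342.4 ≈ 193 Hz.

193 Hz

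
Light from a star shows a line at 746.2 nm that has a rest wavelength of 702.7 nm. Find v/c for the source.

λ'/λ₀ = 1.0619 > 1 (redshift), so the source is receding.
λ'/λ₀ = √((1 + β)/(1 − β)) for a receding source ⇒ β = (r² − 1)/(r² + 1) with r = λ'/λ₀.
β = (1.1276 − 1)/(1.1276 + 1) ≈ 0.060.

0.060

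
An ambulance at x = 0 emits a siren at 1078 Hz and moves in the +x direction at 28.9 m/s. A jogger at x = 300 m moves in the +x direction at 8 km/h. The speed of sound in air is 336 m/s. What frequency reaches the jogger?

8 km/h = 2.222 m/s.
The observer lies on the +x side, so the source is heading toward the observer and the observer is heading away from the source.
General Doppler shift: f' = f · (v − v_o)/(v − v_s).
f' = 1078 × (336 − 2.222)/(336 − 28.9) = 1078 × 333.78/307.1 ≈ 1172 Hz.

1172 Hz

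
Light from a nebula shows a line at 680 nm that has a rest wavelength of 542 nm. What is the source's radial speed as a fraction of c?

λ'/λ₀ = 1.2546 > 1 (redshift), so the source is receding.
λ'/λ₀ = √((1 + β)/(1 − β)) for a receding source ⇒ β = (r² − 1)/(r² + 1) with r = λ'/λ₀.
β = (1.5741 − 1)/(1.5741 + 1) ≈ 0.223.

0.223c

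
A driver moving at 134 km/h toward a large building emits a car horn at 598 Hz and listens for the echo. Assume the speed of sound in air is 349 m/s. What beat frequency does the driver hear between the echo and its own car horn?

134 km/h = 37.22 m/s.
The large building receives the sound from a moving source: f₁ = f₀ · v/(v − v_e) = 598 × 349/311.78 ≈ 669.4 Hz.
On the return leg the driver is a moving observer: f₂ = f₁ · (v + v_e)/v = 669.4 × 386.22/349 ≈ 740.8 Hz.
Equivalently f₂ = f₀ · (v + v_e)/(v − v_e).
Beat against the emitted tone: |f₂ − f₀| = 2v_e·f₀/(v − v_e) = 2 × 37.22 × 598/311.78 ≈ 143 Hz.

143 Hz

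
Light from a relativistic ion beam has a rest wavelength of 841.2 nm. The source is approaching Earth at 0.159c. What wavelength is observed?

716.6 nm

Relativistic Doppler for wavelength: λ' = λ₀ · √((1 − β)/(1 + β)).
λ' = 841.2 × √(0.8410/1.1590) = 841.2 × 0.85184 ≈ 716.6 nm.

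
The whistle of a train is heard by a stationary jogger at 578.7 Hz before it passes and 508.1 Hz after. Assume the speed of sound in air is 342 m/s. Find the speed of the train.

f₁/f₂ = (v + v_s)/(v − v_s), so v_s = v · (f₁ − f₂)/(f₁ + f₂).
v_s = 342 × (578.7 − 508.1)/(578.7 + 508.1) = 342 × 70.6/1086.8 ≈ 22.2 m/s.

22.2 m/s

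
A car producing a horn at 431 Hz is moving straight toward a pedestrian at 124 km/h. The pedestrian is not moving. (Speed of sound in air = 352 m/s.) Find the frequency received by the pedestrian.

478 Hz

124 km/h = 34.44 m/s.
Only the source moves, toward the listener, so f' = f · v/(v − v_s).
f' = 431 × 352/(352 − 34.44) = 431 × 352/317.6 ≈ 478 Hz.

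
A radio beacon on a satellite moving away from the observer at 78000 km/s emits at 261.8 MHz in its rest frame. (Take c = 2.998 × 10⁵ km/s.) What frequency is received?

200.6 MHz

β = v/c = 78000/299800 = 0.2602.
Relativistic Doppler for frequency: f' = f₀ · √((1 − β)/(1 + β)).
f' = 261.8 × √(0.7398/1.2602) = 261.8 × 0.76621 ≈ 200.6 MHz.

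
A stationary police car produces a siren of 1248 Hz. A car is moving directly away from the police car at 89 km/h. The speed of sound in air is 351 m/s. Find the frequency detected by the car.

1160 Hz

89 km/h = 24.72 m/s.
Moving observer, stationary source: f' = f · (v − v_o)/v.
f' = 1248 × (351 − 24.72)/351 = 1248 × 326.28/351 ≈ 1160 Hz.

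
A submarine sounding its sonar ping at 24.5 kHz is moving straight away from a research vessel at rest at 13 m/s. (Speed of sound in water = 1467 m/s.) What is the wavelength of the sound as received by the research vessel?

6.0 cm

Only the source moves, away from the listener, so f' = f · v/(v + v_s).
f' = 24.5 × 1467/(1467 + 13) ≈ 24.3 kHz.
λ' = v/f' = 1467/24284.8 ≈ 6.0 cm.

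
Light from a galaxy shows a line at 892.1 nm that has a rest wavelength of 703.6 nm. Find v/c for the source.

0.233c

λ'/λ₀ = 1.2679 > 1 (redshift), so the source is receding.
λ'/λ₀ = √((1 + β)/(1 − β)) for a receding source ⇒ β = (r² − 1)/(r² + 1) with r = λ'/λ₀.
β = (1.6076 − 1)/(1.6076 + 1) ≈ 0.233.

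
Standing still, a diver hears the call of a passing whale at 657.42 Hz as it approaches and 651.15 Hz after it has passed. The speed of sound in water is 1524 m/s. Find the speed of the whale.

f₁/f₂ = (v + v_s)/(v − v_s), so v_s = v · (f₁ − f₂)/(f₁ + f₂).
v_s = 1524 × (657.42 − 651.15)/(657.42 + 651.15) = 1524 × 6.27/1308.57 ≈ 7.3 m/s.

7.3 m/s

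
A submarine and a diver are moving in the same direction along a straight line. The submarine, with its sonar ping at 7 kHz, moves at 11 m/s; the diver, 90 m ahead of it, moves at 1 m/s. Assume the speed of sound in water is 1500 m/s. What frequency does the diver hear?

7.05 kHz

The diver is ahead, so the submarine is moving toward it while the diver is moving away from the submarine.
Both move, so f' = f · (v − v_o)/(v − v_s).
f' = 7 × (1500 − 1)/(1500 − 11) = 7 × 1499/1489 ≈ 7.05 kHz.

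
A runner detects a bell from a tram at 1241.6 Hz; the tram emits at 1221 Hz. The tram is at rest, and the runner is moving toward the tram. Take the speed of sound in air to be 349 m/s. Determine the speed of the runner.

5.9 m/s

f' = f · (v + v_o)/v ⇒ v_o = v · |f'/f − 1|.
v_o = 349 × |1241.6/1221 − 1| = 349 × 0.01687 ≈ 5.9 m/s.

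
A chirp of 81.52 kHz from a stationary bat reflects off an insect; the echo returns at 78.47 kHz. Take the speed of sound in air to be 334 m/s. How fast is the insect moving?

Double Doppler shift off a moving reflector: f₂ = f₀ · (v + u)/(v − u) (u > 0 toward emitter).
Rearranging, u = v · (f₂ − f₀)/(f₂ + f₀) = 334 × -3.05/159.99 ≈ -6.4 m/s.
So the insect is moving at 6.4 m/s away from the emitter.

6.4 m/s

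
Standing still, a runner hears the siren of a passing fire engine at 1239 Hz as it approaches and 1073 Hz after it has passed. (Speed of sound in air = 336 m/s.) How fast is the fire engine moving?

24.1 m/s

f₁/f₂ = (v + v_s)/(v − v_s), so v_s = v · (f₁ − f₂)/(f₁ + f₂).
v_s = 336 × (1239 − 1073)/(1239 + 1073) = 336 × 166/2312 ≈ 24.1 m/s.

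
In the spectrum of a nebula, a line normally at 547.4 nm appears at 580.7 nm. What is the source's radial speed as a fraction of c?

0.059c

λ'/λ₀ = 1.0608 > 1 (redshift), so the source is receding.
λ'/λ₀ = √((1 + β)/(1 − β)) for a receding source ⇒ β = (r² − 1)/(r² + 1) with r = λ'/λ₀.
β = (1.1254 − 1)/(1.1254 + 1) ≈ 0.059.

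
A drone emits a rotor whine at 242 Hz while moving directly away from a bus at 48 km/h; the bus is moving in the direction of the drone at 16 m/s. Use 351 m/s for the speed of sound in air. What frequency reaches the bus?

48 km/h = 13.33 m/s.
Both move, so f' = f · (v + v_o)/(v + v_s).
f' = 242 × (351 + 16)/(351 + 13.33) = 242 × 367/364.33 ≈ 244 Hz.

244 Hz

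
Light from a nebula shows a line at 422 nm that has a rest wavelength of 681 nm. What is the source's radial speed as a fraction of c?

0.445

λ'/λ₀ = 0.6197 < 1 (blueshift), so the source is approaching.
λ'/λ₀ = √((1 − β)/(1 + β)) for an approaching source ⇒ β = (1 − r²)/(1 + r²) with r = λ'/λ₀.
β = (1 − 0.3840)/(1 + 0.3840) ≈ 0.445.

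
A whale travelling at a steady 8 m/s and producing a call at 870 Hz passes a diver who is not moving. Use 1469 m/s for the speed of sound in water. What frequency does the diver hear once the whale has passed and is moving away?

865 Hz

Receding: f₂ = f · v/(v + v_s) = 870 × 1469/1477 ≈ 865 Hz.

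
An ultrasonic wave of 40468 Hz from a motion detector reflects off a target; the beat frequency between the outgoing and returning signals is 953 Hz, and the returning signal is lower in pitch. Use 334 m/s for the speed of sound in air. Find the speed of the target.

4.0 m/s

Double Doppler shift off a moving reflector: f₂ = f₀ · (v + u)/(v − u) (u > 0 toward emitter).
Returning signal is lower, so f₂ = f₀ − Δf = 40468 − 953 = 39515 Hz.
Rearranging, u = v · (f₂ − f₀)/(f₂ + f₀) = 334 × -953/79983 ≈ -4.0 m/s.
So the target is moving at 4.0 m/s away from the emitter.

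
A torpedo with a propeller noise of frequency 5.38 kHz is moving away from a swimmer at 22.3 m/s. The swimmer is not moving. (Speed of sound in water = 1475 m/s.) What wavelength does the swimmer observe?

Moving source, stationary observer: f' = f · v/(v + v_s) since the source is receding.
f' = 5.38 × 1475/(1475 + 22.3) ≈ 5.30 kHz.
λ' = v/f' = 1475/5299.87 ≈ 27.8 cm.

27.8 cm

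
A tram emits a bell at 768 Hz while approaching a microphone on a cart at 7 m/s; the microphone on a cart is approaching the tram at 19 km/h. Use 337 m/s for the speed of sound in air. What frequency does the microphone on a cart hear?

797 Hz

19 km/h = 5.278 m/s.
General Doppler shift: f' = f · (v + v_o)/(v − v_s).
f' = 768 × (337 + 5.278)/(337 − 7) = 768 × 342.28/330 ≈ 797 Hz.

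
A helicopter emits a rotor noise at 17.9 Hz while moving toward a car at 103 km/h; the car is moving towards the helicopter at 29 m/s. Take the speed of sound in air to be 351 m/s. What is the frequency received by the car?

103 km/h = 28.61 m/s.
Both move, so f' = f · (v + v_o)/(v − v_s).
f' = 17.9 × (351 + 29)/(351 − 28.61) = 17.9 × 380/322.39 ≈ 21.1 Hz.

21.1 Hz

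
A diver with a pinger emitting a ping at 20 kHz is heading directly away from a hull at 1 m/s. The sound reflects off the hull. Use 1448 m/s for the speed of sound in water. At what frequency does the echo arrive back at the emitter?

The hull receives the sound from a moving source: f₁ = f₀ · v/(v + v_e) = 20 × 1448/1449 ≈ 19.99 kHz.
On the return leg the diver with a pinger is a moving observer: f₂ = f₁ · (v − v_e)/v = 19.99 × 1447/1448 ≈ 19.97 kHz.

19.97 kHz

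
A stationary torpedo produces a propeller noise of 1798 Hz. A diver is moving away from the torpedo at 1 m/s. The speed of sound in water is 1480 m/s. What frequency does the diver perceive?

Moving observer, stationary source: f' = f · (v − v_o)/v.
f' = 1798 × (1480 − 1)/1480 = 1798 × 1479/1480 ≈ 1797 Hz.

1797 Hz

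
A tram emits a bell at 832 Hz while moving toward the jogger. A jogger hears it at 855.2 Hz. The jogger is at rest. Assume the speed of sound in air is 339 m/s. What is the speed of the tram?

9.2 m/s

f' = f · v/(v − v_s) ⇒ v_s = v · |1 − f/f'|.
v_s = 339 × |1 − 832/855.2| = 339 × 0.02713 ≈ 9.2 m/s.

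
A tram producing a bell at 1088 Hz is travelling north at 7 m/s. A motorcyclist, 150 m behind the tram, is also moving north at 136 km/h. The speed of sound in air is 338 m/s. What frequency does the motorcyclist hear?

136 km/h = 37.78 m/s.
The motorcyclist is behind, so the tram is moving away from it while the motorcyclist is moving toward the tram.
Both move, so f' = f · (v + v_o)/(v + v_s).
f' = 1088 × (338 + 37.78)/(338 + 7) = 1088 × 375.78/345 ≈ 1185 Hz.

1185 Hz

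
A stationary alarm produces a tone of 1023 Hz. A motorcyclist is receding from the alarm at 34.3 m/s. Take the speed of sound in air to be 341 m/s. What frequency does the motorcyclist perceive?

Moving observer, stationary source: f' = f · (v − v_o)/v.
f' = 1023 × (341 − 34.3)/341 = 1023 × 306.7/341 ≈ 920 Hz.

920 Hz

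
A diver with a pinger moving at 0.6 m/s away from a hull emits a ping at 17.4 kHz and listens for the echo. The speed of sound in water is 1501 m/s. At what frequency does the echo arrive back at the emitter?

17.39 kHz

The hull receives the sound from a moving source: f₁ = f₀ · v/(v + v_e) = 17.4 × 1501/1501.6 ≈ 17.39 kHz.
On the return leg the diver with a pinger is a moving observer: f₂ = f₁ · (v − v_e)/v = 17.39 × 1500.4/1501 ≈ 17.39 kHz.
Equivalently f₂ = f₀ · (v − v_e)/(v + v_e).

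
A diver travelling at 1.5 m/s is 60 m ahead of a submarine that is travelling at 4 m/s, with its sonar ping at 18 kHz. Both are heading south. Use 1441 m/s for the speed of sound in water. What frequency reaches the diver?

The diver is ahead, so the submarine is moving toward it while the diver is moving away from the submarine.
Both move, so f' = f · (v − v_o)/(v − v_s).
f' = 18 × (1441 − 1.5)/(1441 − 4) = 18 × 1439.5/1437 ≈ 18.03 kHz.

18.03 kHz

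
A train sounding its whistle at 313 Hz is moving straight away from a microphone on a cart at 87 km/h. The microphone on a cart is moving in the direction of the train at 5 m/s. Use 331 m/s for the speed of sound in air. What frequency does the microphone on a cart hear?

296 Hz

87 km/h = 24.17 m/s.
General Doppler shift: f' = f · (v + v_o)/(v + v_s).
f' = 313 × (331 + 5)/(331 + 24.17) = 313 × 336/355.17 ≈ 296 Hz.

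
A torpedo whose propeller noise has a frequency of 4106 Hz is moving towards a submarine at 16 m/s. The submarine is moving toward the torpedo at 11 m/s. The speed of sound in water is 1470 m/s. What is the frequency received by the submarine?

4182 Hz

With source approaching and observer approaching, f' = f · (v + v_o)/(v − v_s).
f' = 4106 × (1470 + 11)/(1470 − 16) = 4106 × 1481/1454 ≈ 4182 Hz.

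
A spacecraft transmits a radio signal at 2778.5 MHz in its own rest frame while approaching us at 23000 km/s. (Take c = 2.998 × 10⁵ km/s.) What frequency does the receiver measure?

3000.5 MHz

β = v/c = 23000/299800 = 0.0767.
Relativistic Doppler for frequency: f' = f₀ · √((1 + β)/(1 − β)).
f' = 2778.5 × √(1.0767/0.9233) = 2778.5 × 1.07990 ≈ 3000.5 MHz.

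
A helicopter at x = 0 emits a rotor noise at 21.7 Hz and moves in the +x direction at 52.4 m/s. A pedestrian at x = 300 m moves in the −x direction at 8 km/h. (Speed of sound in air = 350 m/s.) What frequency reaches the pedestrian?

25.7 Hz

8 km/h = 2.222 m/s.
The observer lies on the +x side, so the source is heading toward the observer and the observer is heading toward the source.
Both move, so f' = f · (v + v_o)/(v − v_s).
f' = 21.7 × (350 + 2.222)/(350 − 52.4) = 21.7 × 352.22/297.6 ≈ 25.7 Hz.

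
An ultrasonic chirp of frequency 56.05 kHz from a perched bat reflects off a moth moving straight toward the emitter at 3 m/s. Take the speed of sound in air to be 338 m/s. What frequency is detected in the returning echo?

57.1 kHz

The moth first receives the wave as a moving observer: f₁ = f₀ · (v + u)/v = 56.05 × (338 + 3)/338 ≈ 56.5 kHz.
The reflection then acts as a moving source: f₂ = f₁ · v/(v − u) ≈ 57.1 kHz.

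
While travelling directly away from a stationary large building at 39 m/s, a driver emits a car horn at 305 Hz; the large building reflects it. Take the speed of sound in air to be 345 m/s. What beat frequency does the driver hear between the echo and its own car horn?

The large building receives the sound from a moving source: f₁ = f₀ · v/(v + v_e) = 305 × 345/384 ≈ 274.0 Hz.
On the return leg the driver is a moving observer: f₂ = f₁ · (v − v_e)/v = 274.0 × 306/345 ≈ 243.0 Hz.
Beat against the emitted tone: |f₂ − f₀| = 2v_e·f₀/(v + v_e) = 2 × 39 × 305/384 ≈ 62 Hz.

62 Hz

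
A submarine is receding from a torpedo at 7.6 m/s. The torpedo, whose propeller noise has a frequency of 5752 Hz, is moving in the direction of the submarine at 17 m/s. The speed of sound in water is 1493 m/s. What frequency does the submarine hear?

Both move, so f' = f · (v − v_o)/(v − v_s).
f' = 5752 × (1493 − 7.6)/(1493 − 17) = 5752 × 1485.4/1476 ≈ 5789 Hz.

5789 Hz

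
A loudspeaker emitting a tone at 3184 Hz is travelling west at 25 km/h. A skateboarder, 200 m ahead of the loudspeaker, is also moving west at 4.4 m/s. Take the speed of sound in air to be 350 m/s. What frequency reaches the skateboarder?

25 km/h = 6.944 m/s.
The skateboarder is ahead, so the loudspeaker is moving toward it while the skateboarder is moving away from the loudspeaker.
With source approaching and observer receding, f' = f · (v − v_o)/(v − v_s).
f' = 3184 × (350 − 4.4)/(350 − 6.944) = 3184 × 345.6/343.06 ≈ 3208 Hz.

3208 Hz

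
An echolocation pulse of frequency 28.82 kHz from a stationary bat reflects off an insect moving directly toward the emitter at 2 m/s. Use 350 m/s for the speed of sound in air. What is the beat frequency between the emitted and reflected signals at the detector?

331 Hz

The insect first receives the wave as a moving observer: f₁ = f₀ · (v + u)/v = 28.82 × (350 + 2)/350 ≈ 28.985 kHz.
On reflection it acts as a source moving toward the stationary detector: f₂ = f₁ · v/(v − u) = 28.985 × 350/348 ≈ 29.151 kHz.
Beat frequency (with f₀ = 28820 Hz): |f₂ − f₀| = 2u·f₀/(v − u) = 2 × 2 × 28820/348 ≈ 331 Hz.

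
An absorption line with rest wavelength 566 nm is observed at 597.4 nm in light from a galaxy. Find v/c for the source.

λ'/λ₀ = 1.0555 > 1 (redshift), so the source is receding.
λ'/λ₀ = √((1 + β)/(1 − β)) for a receding source ⇒ β = (r² − 1)/(r² + 1) with r = λ'/λ₀.
β = (1.1140 − 1)/(1.1140 + 1) ≈ 0.054.

0.054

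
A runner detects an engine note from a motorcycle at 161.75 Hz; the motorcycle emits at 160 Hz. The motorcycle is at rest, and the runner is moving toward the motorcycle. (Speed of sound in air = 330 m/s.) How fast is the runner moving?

f' = f · (v + v_o)/v ⇒ v_o = v · |f'/f − 1|.
v_o = 330 × |161.75/160 − 1| = 330 × 0.01094 ≈ 3.6 m/s.

3.6 m/s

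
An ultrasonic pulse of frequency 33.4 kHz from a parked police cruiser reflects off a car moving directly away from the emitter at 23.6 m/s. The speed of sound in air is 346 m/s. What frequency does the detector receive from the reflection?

The car first receives the wave as a moving observer: f₁ = f₀ · (v − u)/v = 33.4 × (346 − 23.6)/346 ≈ 31.1 kHz.
On reflection it acts as a source moving away from the stationary detector: f₂ = f₁ · v/(v + u) = 31.1 × 346/369.6 ≈ 29.1 kHz.
Equivalently f₂ = f₀ · (v − u)/(v + u).

29.1 kHz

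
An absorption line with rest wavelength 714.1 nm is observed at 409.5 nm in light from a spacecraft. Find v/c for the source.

λ'/λ₀ = 0.5734 < 1 (blueshift), so the source is approaching.
λ'/λ₀ = √((1 − β)/(1 + β)) for an approaching source ⇒ β = (1 − r²)/(1 + r²) with r = λ'/λ₀.
β = (1 − 0.3288)/(1 + 0.3288) ≈ 0.505.

0.505c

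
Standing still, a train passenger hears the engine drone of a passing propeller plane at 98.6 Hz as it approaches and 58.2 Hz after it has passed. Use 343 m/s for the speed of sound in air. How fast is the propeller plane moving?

f₁/f₂ = (v + v_s)/(v − v_s), so v_s = v · (f₁ − f₂)/(f₁ + f₂).
v_s = 343 × (98.6 − 58.2)/(98.6 + 58.2) = 343 × 40.4/156.8 ≈ 88 m/s.

88 m/s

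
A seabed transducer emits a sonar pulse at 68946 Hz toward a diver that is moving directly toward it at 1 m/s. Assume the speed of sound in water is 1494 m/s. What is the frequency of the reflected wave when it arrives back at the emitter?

The diver first receives the wave as a moving observer: f₁ = f₀ · (v + u)/v = 68946 × (1494 + 1)/1494 ≈ 68992 Hz.
On reflection it acts as a source moving toward the stationary detector: f₂ = f₁ · v/(v − u) = 68992 × 1494/1493 ≈ 69038 Hz.
Equivalently f₂ = f₀ · (v + u)/(v − u).

69038 Hz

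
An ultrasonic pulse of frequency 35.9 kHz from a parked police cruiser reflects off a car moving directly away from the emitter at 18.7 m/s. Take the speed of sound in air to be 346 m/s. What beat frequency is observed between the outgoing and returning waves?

At the car (a moving observer), f₁ = f₀ · (v − u)/v = 35.9 × 327.3/346 ≈ 33.96 kHz.
On reflection it acts as a source moving away from the stationary detector: f₂ = f₁ · v/(v + u) = 33.96 × 346/364.7 ≈ 32.22 kHz.
Beat frequency (with f₀ = 35900 Hz): |f₂ − f₀| = 2u·f₀/(v + u) = 2 × 18.7 × 35900/364.7 ≈ 3682 Hz.

3682 Hz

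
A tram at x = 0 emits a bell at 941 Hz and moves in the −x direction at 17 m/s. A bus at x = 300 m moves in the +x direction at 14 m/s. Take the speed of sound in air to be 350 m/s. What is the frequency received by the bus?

The observer lies on the +x side, so the source is heading away from the observer and the observer is heading away from the source.
With source receding and observer receding, f' = f · (v − v_o)/(v + v_s).
f' = 941 × (350 − 14)/(350 + 17) = 941 × 336/367 ≈ 862 Hz.

862 Hz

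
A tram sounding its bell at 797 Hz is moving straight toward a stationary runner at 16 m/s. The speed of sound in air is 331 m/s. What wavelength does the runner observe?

Only the source moves, toward the listener, so f' = f · v/(v − v_s).
f' = 797 × 331/(331 − 16) ≈ 837 Hz.
λ' = v/f' = 331/837.483 ≈ 39.5 cm.

39.5 cm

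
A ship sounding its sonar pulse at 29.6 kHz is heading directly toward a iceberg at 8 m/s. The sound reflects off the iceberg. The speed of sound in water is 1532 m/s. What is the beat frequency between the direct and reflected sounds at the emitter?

The iceberg receives the sound from a moving source: f₁ = f₀ · v/(v − v_e) = 29.6 × 1532/1524 ≈ 29.755 kHz.
On the return leg the ship is a moving observer: f₂ = f₁ · (v + v_e)/v = 29.755 × 1540/1532 ≈ 29.911 kHz.
Equivalently f₂ = f₀ · (v + v_e)/(v − v_e).
Beat against the emitted tone (with f₀ = 29600 Hz): |f₂ − f₀| = 2v_e·f₀/(v − v_e) = 2 × 8 × 29600/1524 ≈ 311 Hz.

311 Hz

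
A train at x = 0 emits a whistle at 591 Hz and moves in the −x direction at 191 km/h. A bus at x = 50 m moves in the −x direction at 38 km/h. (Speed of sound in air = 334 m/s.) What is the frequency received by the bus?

191 km/h = 53.06 m/s; 38 km/h = 10.56 m/s.
The observer lies on the +x side, so the source is heading away from the observer and the observer is heading toward the source.
Both move, so f' = f · (v + v_o)/(v + v_s).
f' = 591 × (334 + 10.56)/(334 + 53.06) = 591 × 344.56/387.06 ≈ 526 Hz.

526 Hz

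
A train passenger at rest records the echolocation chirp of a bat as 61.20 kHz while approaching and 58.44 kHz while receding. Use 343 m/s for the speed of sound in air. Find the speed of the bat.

7.9 m/s

f₁/f₂ = (v + v_s)/(v − v_s), so v_s = v · (f₁ − f₂)/(f₁ + f₂).
v_s = 343 × (61.20 − 58.44)/(61.20 + 58.44) = 343 × 2.76/119.64 ≈ 7.9 m/s.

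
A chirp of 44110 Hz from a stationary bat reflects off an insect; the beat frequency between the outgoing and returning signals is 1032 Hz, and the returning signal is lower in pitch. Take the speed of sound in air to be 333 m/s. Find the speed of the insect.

3.9 m/s

Double Doppler shift off a moving reflector: f₂ = f₀ · (v + u)/(v − u) (u > 0 toward emitter).
Returning signal is lower, so f₂ = f₀ − Δf = 44110 − 1032 = 43078 Hz.
Rearranging, u = v · (f₂ − f₀)/(f₂ + f₀) = 333 × -1032/87188 ≈ -3.9 m/s.
So the insect is moving at 3.9 m/s away from the emitter.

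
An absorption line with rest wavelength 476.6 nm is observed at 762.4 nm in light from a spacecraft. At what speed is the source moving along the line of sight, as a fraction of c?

0.438

λ'/λ₀ = 1.5997 > 1 (redshift), so the source is receding.
λ'/λ₀ = √((1 + β)/(1 − β)) for a receding source ⇒ β = (r² − 1)/(r² + 1) with r = λ'/λ₀.
β = (2.5589 − 1)/(2.5589 + 1) ≈ 0.438.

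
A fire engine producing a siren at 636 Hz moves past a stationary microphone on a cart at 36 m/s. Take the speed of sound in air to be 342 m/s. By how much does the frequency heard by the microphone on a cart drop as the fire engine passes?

135 Hz

Approaching: f₁ = f · v/(v − v_s) = 636 × 342/306 ≈ 711 Hz.
Receding: f₂ = f · v/(v + v_s) = 636 × 342/378 ≈ 575 Hz.
Drop: f₁ − f₂ = 2f·v·v_s/(v² − v_s²) = 2 × 636 × 342 × 36/(342² − 36²) ≈ 135 Hz.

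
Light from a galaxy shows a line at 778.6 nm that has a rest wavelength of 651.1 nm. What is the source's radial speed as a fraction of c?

λ'/λ₀ = 1.1958 > 1 (redshift), so the source is receding.
λ'/λ₀ = √((1 + β)/(1 − β)) for a receding source ⇒ β = (r² − 1)/(r² + 1) with r = λ'/λ₀.
β = (1.4300 − 1)/(1.4300 + 1) ≈ 0.177.

0.177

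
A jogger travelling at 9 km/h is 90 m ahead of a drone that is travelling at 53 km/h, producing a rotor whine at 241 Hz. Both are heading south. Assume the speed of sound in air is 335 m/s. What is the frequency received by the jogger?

53 km/h = 14.72 m/s; 9 km/h = 2.5 m/s.
The jogger is ahead, so the drone is moving toward it while the jogger is moving away from the drone.
With source approaching and observer receding, f' = f · (v − v_o)/(v − v_s).
f' = 241 × (335 − 2.5)/(335 − 14.72) = 241 × 332.5/320.28 ≈ 250 Hz.

250 Hz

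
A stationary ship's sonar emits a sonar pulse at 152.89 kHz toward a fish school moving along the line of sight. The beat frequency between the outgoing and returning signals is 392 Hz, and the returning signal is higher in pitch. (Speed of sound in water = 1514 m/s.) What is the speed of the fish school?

Double Doppler shift off a moving reflector: f₂ = f₀ · (v + u)/(v − u) (u > 0 toward emitter).
Returning signal is higher, so f₂ = f₀ + Δf = 152890 + 392 = 153282 Hz.
Rearranging, u = v · (f₂ − f₀)/(f₂ + f₀) = 1514 × 392/306172 ≈ 1.94 m/s.
So the fish school is moving at 1.94 m/s toward the emitter.

1.94 m/s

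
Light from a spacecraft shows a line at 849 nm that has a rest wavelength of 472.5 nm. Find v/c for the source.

0.527

λ'/λ₀ = 1.7968 > 1 (redshift), so the source is receding.
λ'/λ₀ = √((1 + β)/(1 − β)) for a receding source ⇒ β = (r² − 1)/(r² + 1) with r = λ'/λ₀.
β = (3.2286 − 1)/(3.2286 + 1) ≈ 0.527.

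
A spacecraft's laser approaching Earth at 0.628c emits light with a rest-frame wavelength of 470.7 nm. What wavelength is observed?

225.0 nm

Relativistic Doppler for wavelength: λ' = λ₀ · √((1 − β)/(1 + β)).
λ' = 470.7 × √(0.3720/1.6280) = 470.7 × 0.47802 ≈ 225.0 nm.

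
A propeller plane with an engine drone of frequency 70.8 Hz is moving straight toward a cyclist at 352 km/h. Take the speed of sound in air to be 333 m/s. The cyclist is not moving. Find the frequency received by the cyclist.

352 km/h = 97.78 m/s.
Only the source moves, toward the listener, so f' = f · v/(v − v_s).
f' = 70.8 × 333/(333 − 97.78) = 70.8 × 333/235.2 ≈ 100 Hz.

100 Hz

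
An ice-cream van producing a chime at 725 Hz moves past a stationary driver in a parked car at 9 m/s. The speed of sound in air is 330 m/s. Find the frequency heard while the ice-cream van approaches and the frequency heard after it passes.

745 Hz approaching; 706 Hz receding

Approaching: f₁ = f · v/(v − v_s) = 725 × 330/321 ≈ 745 Hz.
Receding: f₂ = f · v/(v + v_s) = 725 × 330/339 ≈ 706 Hz.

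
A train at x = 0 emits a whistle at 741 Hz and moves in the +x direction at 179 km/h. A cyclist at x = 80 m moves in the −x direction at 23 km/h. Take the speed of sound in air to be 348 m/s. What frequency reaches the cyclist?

880 Hz

179 km/h = 49.72 m/s; 23 km/h = 6.389 m/s.
The observer lies on the +x side, so the source is heading toward the observer and the observer is heading toward the source.
Both move, so f' = f · (v + v_o)/(v − v_s).
f' = 741 × (348 + 6.389)/(348 − 49.72) = 741 × 354.39/298.28 ≈ 880 Hz.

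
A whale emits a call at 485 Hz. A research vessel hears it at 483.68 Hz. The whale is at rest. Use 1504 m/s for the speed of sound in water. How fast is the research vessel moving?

f' < f, so the research vessel is receding.
f' = f · (v − v_o)/v ⇒ v_o = v · |f'/f − 1|.
v_o = 1504 × |483.68/485 − 1| = 1504 × 0.002722 ≈ 4.1 m/s.

4.1 m/s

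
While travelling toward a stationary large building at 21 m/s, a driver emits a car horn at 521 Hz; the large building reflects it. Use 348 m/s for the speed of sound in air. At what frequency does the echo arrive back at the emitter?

The large building receives the sound from a moving source: f₁ = f₀ · v/(v − v_e) = 521 × 348/327 ≈ 554 Hz.
On the return leg the driver is a moving observer: f₂ = f₁ · (v + v_e)/v = 554 × 369/348 ≈ 588 Hz.

588 Hz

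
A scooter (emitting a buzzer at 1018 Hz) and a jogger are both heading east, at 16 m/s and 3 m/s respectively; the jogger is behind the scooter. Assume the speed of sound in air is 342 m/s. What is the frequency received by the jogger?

981 Hz

The jogger is behind, so the scooter is moving away from it while the jogger is moving toward the scooter.
With source receding and observer approaching, f' = f · (v + v_o)/(v + v_s).
f' = 1018 × (342 + 3)/(342 + 16) = 1018 × 345/358 ≈ 981 Hz.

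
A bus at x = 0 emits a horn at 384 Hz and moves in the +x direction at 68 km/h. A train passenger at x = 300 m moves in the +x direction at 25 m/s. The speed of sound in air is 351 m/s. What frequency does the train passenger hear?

377 Hz

68 km/h = 18.89 m/s.
The observer lies on the +x side, so the source is heading toward the observer and the observer is heading away from the source.
General Doppler shift: f' = f · (v − v_o)/(v − v_s).
f' = 384 × (351 − 25)/(351 − 18.89) = 384 × 326/332.11 ≈ 377 Hz.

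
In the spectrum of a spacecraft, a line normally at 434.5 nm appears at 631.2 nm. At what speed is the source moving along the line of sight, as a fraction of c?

λ'/λ₀ = 1.4527 > 1 (redshift), so the source is receding.
λ'/λ₀ = √((1 + β)/(1 − β)) for a receding source ⇒ β = (r² − 1)/(r² + 1) with r = λ'/λ₀.
β = (2.1103 − 1)/(2.1103 + 1) ≈ 0.357.

0.357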